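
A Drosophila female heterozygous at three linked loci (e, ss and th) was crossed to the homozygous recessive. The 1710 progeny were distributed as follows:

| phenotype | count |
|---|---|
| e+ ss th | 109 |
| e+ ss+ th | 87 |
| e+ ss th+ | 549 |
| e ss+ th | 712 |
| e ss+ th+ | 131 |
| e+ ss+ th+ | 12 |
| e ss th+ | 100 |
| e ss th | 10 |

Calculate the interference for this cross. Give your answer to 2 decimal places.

The two most frequent reciprocal classes, e ss+ th and e+ ss th+, are the parental types, so the F1 was e ss+ th / e+ ss th+.
The two rarest classes, e ss th and e+ ss+ th+, are the double crossovers. Comparing them with the parentals, only the ss allele has switched, so ss is the middle locus and the order is th – ss – e.
th–ss: (240 + 22)/1710 = 0.1532; ss–e: (187 + 22)/1710 = 0.1222.
Expected DCO frequency = 0.1532 × 0.1222 ≈ 0.01872; observed = 22/1710 ≈ 0.01287.
Coefficient of coincidence = 0.01287/0.01872 ≈ 0.69; interference = 1 − 0.69 = 0.31.

0.31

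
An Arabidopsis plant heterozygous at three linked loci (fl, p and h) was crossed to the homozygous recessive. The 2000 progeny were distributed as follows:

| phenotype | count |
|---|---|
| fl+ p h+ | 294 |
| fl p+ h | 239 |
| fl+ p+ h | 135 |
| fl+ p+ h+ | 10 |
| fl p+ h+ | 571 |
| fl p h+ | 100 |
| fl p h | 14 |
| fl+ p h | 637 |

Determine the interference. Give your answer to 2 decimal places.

0.67

The two most frequent reciprocal classes, fl+ p h and fl p+ h+, are the parental types, so the F1 was fl+ p h / fl p+ h+.
The two rarest classes, fl p h and fl+ p+ h+, are the double crossovers. Comparing them with the parentals, only the fl allele has switched, so fl is the middle locus and the order is h – fl – p.
h–fl: (533 + 24)/2000 = 0.2785; fl–p: (235 + 24)/2000 = 0.1295.
Expected DCO frequency = 0.2785 × 0.1295 ≈ 0.03607; observed = 24/2000 ≈ 0.01200.
Coefficient of coincidence = 0.01200/0.03607 ≈ 0.33; interference = 1 − 0.33 = 0.67.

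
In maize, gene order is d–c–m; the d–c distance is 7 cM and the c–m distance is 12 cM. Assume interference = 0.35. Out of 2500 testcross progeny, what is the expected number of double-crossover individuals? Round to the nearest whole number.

14

Map distances give recombination frequencies of 0.070 and 0.120 for the two intervals.
With interference 0.35 (so coincidence = 0.65), expected double-crossover frequency = 0.070 × 0.120 × 0.65 = 0.00546.
Expected number = 0.00546 × 2500 = 13.65 ≈ 14.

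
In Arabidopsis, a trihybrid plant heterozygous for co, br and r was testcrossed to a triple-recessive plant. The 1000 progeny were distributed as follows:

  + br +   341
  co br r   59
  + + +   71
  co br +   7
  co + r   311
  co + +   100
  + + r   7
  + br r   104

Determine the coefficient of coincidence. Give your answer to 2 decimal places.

0.45

The two most frequent reciprocal classes, co + r and + br +, are the parental types, so the F1 was co + r / + br +.
The two rarest classes, + + r and co br +, are the double crossovers. Comparing them with the parentals, only the co allele has switched, so co is the middle locus and the order is br – co – r.
br–co: (130 + 14)/1000 = 0.1440; co–r: (204 + 14)/1000 = 0.2180.
Expected DCO frequency = 0.1440 × 0.2180 ≈ 0.03139; observed = 14/1000 ≈ 0.01400.
Coefficient of coincidence = 0.01400/0.03139 ≈ 0.45.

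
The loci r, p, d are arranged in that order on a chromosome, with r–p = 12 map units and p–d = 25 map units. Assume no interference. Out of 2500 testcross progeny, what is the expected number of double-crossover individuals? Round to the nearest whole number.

75

Map distances give recombination frequencies of 0.120 and 0.250 for the two intervals.
With no interference, expected double-crossover frequency = 0.120 × 0.250 = 0.03000.
Expected number = 0.03000 × 2500 = 75.00 ≈ 75.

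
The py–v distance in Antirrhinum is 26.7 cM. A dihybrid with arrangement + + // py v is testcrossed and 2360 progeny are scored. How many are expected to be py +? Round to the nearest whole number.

315

A map distance of 26.7 cM corresponds to a recombination frequency of 0.267.
The F1 is + + / py v, so py + is a recombinant gamete class with expected frequency r/2 = 0.267/2 = 0.1335.
Expected number = 0.1335 × 2360 = 315.06 ≈ 315.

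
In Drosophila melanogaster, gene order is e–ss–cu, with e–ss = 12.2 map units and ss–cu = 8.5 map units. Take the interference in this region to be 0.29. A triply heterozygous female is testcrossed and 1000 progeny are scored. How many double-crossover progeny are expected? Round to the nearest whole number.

Map distances give recombination frequencies of 0.122 and 0.085 for the two intervals.
With interference 0.29 (so coincidence = 0.71), expected double-crossover frequency = 0.122 × 0.085 × 0.71 = 0.00736.
Expected number = 0.00736 × 1000 = 7.36 ≈ 7.

7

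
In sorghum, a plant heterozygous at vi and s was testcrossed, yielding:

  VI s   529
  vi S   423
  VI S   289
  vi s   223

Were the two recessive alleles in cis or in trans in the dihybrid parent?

The two most frequent classes are VI s (529) and vi S (423); these are the parental (non-recombinant) types.
So the F1 carried VI s on one chromosome and vi S on the other — the recessive alleles are on opposite chromosomes (trans / repulsion).

trans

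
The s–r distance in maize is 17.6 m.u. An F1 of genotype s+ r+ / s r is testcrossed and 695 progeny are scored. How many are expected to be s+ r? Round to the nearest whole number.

A map distance of 17.6 m.u. corresponds to a recombination frequency of 0.176.
The F1 is s+ r+ / s r, so s+ r is a recombinant gamete class with expected frequency r/2 = 0.176/2 = 0.0880.
Expected number = 0.0880 × 695 = 61.16 ≈ 61.

61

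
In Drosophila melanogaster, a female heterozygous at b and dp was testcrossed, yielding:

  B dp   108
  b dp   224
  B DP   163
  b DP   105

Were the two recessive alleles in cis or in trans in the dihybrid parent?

cis

The two most frequent classes are B DP (163) and b dp (224); these are the parental (non-recombinant) types.
So the F1 carried B DP on one chromosome and b dp on the other — the recessive alleles are on the same chromosome (cis / coupling).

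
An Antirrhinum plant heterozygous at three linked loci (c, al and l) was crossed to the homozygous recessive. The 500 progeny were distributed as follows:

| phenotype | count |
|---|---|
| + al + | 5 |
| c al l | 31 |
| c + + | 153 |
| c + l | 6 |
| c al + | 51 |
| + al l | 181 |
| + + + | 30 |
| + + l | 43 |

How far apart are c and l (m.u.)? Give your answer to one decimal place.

14.4 m.u.

The two most frequent reciprocal classes, c + + and + al l, are the parental types, so the F1 was c + + / + al l.
The two rarest classes, c + l and + al +, are the double crossovers. Comparing them with the parentals, only the l allele has switched, so l is the middle locus and the order is al – l – c.
Crossovers in the l–c interval produce the single-crossover classes + + + and c al l (30 + 31 = 61) plus the double crossovers (11).
RF(l–c) = (61 + 11) / 500 = 72/500 = 0.1440 → 14.4 m.u.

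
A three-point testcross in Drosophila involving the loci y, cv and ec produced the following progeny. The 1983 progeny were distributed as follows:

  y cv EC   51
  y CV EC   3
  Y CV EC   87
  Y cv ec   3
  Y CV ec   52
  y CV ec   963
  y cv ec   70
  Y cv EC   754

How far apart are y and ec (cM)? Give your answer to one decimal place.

5.5 cM

The two most frequent reciprocal classes, Y cv EC and y CV ec, are the parental types, so the F1 was Y cv EC / y CV ec.
The two rarest classes, Y cv ec and y CV EC, are the double crossovers. Comparing them with the parentals, only the ec allele has switched, so ec is the middle locus and the order is cv – ec – y.
Crossovers in the ec–y interval produce the single-crossover classes y cv EC and Y CV ec (51 + 52 = 103) plus the double crossovers (6).
RF(ec–y) = (103 + 6) / 1983 = 109/1983 = 0.0550 → 5.5 cM.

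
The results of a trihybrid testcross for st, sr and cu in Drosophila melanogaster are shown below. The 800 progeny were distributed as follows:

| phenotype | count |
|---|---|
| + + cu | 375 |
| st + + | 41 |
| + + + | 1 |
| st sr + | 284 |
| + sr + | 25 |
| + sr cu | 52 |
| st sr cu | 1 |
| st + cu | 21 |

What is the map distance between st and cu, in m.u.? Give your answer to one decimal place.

The two most frequent reciprocal classes, + + cu and st sr +, are the parental types, so the F1 was + + cu / st sr +.
The two rarest classes, + + + and st sr cu, are the double crossovers. Comparing them with the parentals, only the cu allele has switched, so cu is the middle locus and the order is sr – cu – st.
Crossovers in the cu–st interval produce the single-crossover classes st + cu and + sr + (21 + 25 = 46) plus the double crossovers (2).
RF(cu–st) = (46 + 2) / 800 = 48/800 = 0.0600 → 6.0 m.u.

6.0 m.u.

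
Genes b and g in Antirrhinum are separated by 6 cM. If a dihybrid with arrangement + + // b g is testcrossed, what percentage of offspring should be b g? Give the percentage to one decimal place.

A map distance of 6 cM corresponds to a recombination frequency of 0.060.
The F1 is + + / b g, so b g is a parental gamete class with expected frequency (1 − r)/2 = 0.940/2 = 0.4700.
That is 0.4700 = 47.0% of the progeny.

47.0%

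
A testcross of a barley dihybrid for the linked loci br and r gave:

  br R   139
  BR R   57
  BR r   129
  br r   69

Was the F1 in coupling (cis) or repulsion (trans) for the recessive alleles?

The two most frequent classes are BR r (129) and br R (139); these are the parental (non-recombinant) types.
So the F1 carried BR r on one chromosome and br R on the other — the recessive alleles are on opposite chromosomes (trans / repulsion).

trans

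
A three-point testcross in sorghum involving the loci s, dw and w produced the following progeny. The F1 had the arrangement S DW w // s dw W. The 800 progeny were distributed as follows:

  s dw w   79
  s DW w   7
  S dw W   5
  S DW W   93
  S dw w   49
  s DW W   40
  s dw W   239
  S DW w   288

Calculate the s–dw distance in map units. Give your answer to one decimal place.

12.6 map units

The two rarest classes, s DW w and S dw W, are the double crossovers. Comparing them with the parentals, only the s allele has switched, so s is the middle locus and the order is w – s – dw.
Crossovers in the s–dw interval produce the single-crossover classes S dw w and s DW W (49 + 40 = 89) plus the double crossovers (12).
RF(s–dw) = (89 + 12) / 800 = 101/800 = 0.1263 → 12.6 map units.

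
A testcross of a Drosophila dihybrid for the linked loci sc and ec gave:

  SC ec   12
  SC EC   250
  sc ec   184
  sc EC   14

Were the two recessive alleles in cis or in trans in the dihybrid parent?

The two most frequent classes are SC EC (250) and sc ec (184); these are the parental (non-recombinant) types.
So the F1 carried SC EC on one chromosome and sc ec on the other — the recessive alleles are on the same chromosome (cis / coupling).

cis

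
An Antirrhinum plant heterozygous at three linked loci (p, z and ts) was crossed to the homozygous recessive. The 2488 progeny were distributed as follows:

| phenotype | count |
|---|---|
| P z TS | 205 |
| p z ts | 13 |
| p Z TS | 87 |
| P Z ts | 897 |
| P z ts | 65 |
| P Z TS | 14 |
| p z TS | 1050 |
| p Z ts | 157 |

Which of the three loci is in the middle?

ts

The two most frequent reciprocal classes, p z TS and P Z ts, are the parental types, so the F1 was p z TS / P Z ts.
The two rarest classes, p z ts and P Z TS, are the double crossovers. Comparing them with the parentals, only the ts allele has switched, so ts is the middle locus and the order is p – ts – z.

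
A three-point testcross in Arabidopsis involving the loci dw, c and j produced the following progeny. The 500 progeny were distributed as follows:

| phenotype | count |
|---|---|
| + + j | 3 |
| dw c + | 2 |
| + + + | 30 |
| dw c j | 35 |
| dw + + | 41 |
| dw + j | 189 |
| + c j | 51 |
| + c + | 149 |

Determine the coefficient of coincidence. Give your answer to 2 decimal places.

0.37

The two most frequent reciprocal classes, + c + and dw + j, are the parental types, so the F1 was + c + / dw + j.
The two rarest classes, dw c + and + + j, are the double crossovers. Comparing them with the parentals, only the dw allele has switched, so dw is the middle locus and the order is j – dw – c.
j–dw: (92 + 5)/500 = 0.1940; dw–c: (65 + 5)/500 = 0.1400.
Expected DCO frequency = 0.1940 × 0.1400 ≈ 0.02716; observed = 5/500 ≈ 0.01000.
Coefficient of coincidence = 0.01000/0.02716 ≈ 0.37.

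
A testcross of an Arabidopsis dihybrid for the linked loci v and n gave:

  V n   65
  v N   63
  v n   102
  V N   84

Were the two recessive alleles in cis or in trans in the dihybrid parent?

cis

The two most frequent classes are V N (84) and v n (102); these are the parental (non-recombinant) types.
So the F1 carried V N on one chromosome and v n on the other — the recessive alleles are on the same chromosome (cis / coupling).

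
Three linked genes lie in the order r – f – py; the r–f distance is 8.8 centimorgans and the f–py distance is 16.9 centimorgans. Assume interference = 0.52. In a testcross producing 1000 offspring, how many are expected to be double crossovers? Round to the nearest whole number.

Map distances give recombination frequencies of 0.088 and 0.169 for the two intervals.
With interference 0.52 (so coincidence = 0.48), expected double-crossover frequency = 0.088 × 0.169 × 0.48 = 0.00714.
Expected number = 0.00714 × 1000 = 7.14 ≈ 7.

7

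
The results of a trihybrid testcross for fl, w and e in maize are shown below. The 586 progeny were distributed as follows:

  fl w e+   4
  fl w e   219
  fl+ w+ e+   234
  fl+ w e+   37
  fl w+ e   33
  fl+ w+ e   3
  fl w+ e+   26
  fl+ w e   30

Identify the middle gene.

The two most frequent reciprocal classes, fl w e and fl+ w+ e+, are the parental types, so the F1 was fl w e / fl+ w+ e+.
The two rarest classes, fl w e+ and fl+ w+ e, are the double crossovers. Comparing them with the parentals, only the e allele has switched, so e is the middle locus and the order is fl – e – w.

e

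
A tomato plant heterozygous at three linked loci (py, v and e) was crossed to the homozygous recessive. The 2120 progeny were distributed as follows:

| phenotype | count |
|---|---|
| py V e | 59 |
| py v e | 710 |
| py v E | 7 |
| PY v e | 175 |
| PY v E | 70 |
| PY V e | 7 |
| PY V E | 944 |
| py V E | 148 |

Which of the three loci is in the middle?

The two most frequent reciprocal classes, py v e and PY V E, are the parental types, so the F1 was py v e / PY V E.
The two rarest classes, py v E and PY V e, are the double crossovers. Comparing them with the parentals, only the e allele has switched, so e is the middle locus and the order is v – e – py.

e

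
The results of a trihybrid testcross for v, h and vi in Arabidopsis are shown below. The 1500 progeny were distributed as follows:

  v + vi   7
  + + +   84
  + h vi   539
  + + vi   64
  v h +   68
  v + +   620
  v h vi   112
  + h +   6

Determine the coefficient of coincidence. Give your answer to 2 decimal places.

The two most frequent reciprocal classes, v + + and + h vi, are the parental types, so the F1 was v + + / + h vi.
The two rarest classes, v + vi and + h +, are the double crossovers. Comparing them with the parentals, only the vi allele has switched, so vi is the middle locus and the order is v – vi – h.
v–vi: (196 + 13)/1500 = 0.1393; vi–h: (132 + 13)/1500 = 0.0967.
Expected DCO frequency = 0.1393 × 0.0967 ≈ 0.01347; observed = 13/1500 ≈ 0.00867.
Coefficient of coincidence = 0.00867/0.01347 ≈ 0.64.

0.64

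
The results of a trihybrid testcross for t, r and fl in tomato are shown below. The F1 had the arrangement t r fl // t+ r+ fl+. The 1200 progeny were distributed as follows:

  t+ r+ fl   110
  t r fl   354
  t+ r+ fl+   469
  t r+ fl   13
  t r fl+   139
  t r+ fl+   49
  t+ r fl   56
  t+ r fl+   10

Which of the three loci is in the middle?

The two rarest classes, t r+ fl and t+ r fl+, are the double crossovers. Comparing them with the parentals, only the r allele has switched, so r is the middle locus and the order is t – r – fl.

r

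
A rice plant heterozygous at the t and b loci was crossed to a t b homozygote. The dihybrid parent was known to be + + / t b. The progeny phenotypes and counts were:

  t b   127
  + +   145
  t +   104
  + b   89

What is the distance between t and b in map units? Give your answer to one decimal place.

The recombinant classes are + b and t +: 89 + 104 = 193.
Recombination frequency = 193/465 = 0.4151 ≈ 41.5%, i.e. 41.5 map units.

41.5 map units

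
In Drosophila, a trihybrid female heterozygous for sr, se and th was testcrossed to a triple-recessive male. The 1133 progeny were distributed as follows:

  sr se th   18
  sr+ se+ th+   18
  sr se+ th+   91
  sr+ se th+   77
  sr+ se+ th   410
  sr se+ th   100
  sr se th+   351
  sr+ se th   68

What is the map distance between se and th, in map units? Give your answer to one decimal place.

The two most frequent reciprocal classes, sr+ se+ th and sr se th+, are the parental types, so the F1 was sr+ se+ th / sr se th+.
The two rarest classes, sr+ se+ th+ and sr se th, are the double crossovers. Comparing them with the parentals, only the th allele has switched, so th is the middle locus and the order is se – th – sr.
Crossovers in the se–th interval produce the single-crossover classes sr+ se th and sr se+ th+ (68 + 91 = 159) plus the double crossovers (36).
RF(se–th) = (159 + 36) / 1133 = 195/1133 = 0.1721 → 17.2 map units.

17.2 map units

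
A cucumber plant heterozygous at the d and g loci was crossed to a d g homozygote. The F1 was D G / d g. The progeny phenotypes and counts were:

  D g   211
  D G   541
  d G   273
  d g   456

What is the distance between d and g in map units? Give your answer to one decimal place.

32.7 map units

The recombinant classes are D g and d G: 211 + 273 = 484.
Recombination frequency = 484/1481 = 0.3268 ≈ 32.7%, i.e. 32.7 map units.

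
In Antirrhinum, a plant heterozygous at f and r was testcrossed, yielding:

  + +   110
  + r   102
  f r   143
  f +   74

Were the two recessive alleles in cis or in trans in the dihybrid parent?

cis

The two most frequent classes are + + (110) and f r (143); these are the parental (non-recombinant) types.
So the F1 carried + + on one chromosome and f r on the other — the recessive alleles are on the same chromosome (cis / coupling).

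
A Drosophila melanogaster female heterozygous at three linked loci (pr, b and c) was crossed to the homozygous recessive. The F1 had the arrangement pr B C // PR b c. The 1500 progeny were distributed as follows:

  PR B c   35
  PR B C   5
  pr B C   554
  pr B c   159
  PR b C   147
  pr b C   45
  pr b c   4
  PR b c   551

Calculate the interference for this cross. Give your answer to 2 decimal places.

0.52

The two rarest classes, PR B C and pr b c, are the double crossovers. Comparing them with the parentals, only the pr allele has switched, so pr is the middle locus and the order is c – pr – b.
c–pr: (306 + 9)/1500 = 0.2100; pr–b: (80 + 9)/1500 = 0.0593.
Expected DCO frequency = 0.2100 × 0.0593 ≈ 0.01245; observed = 9/1500 ≈ 0.00600.
Coefficient of coincidence = 0.00600/0.01245 ≈ 0.48; interference = 1 − 0.48 = 0.52.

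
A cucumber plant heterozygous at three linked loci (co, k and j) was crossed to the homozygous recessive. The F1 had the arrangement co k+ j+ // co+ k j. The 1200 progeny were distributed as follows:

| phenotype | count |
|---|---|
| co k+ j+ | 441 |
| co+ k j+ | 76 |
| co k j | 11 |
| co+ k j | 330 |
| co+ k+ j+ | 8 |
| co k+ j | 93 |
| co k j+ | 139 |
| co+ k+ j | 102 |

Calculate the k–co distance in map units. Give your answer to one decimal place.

The two rarest classes, co+ k+ j+ and co k j, are the double crossovers. Comparing them with the parentals, only the co allele has switched, so co is the middle locus and the order is j – co – k.
Crossovers in the co–k interval produce the single-crossover classes co k j+ and co+ k+ j (139 + 102 = 241) plus the double crossovers (19).
RF(co–k) = (241 + 19) / 1200 = 260/1200 = 0.2167 → 21.7 map units.

21.7 map units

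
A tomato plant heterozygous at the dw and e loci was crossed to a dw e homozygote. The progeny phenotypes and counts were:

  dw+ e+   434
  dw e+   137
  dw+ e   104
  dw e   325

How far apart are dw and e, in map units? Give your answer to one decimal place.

24.1 map units

The two most frequent classes, dw+ e+ (434) and dw e (325), are the parental types, so the F1 was dw+ e+ / dw e.
The recombinant classes are dw+ e and dw e+: 104 + 137 = 241.
Recombination frequency = 241/1000 = 0.2410 ≈ 24.1%, i.e. 24.1 map units.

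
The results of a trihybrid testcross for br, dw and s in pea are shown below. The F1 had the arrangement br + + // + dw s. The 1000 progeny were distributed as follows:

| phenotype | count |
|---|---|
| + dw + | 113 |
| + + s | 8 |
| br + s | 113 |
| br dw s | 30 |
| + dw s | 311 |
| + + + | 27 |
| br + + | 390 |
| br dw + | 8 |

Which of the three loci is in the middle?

dw

The two rarest classes, br dw + and + + s, are the double crossovers. Comparing them with the parentals, only the dw allele has switched, so dw is the middle locus and the order is br – dw – s.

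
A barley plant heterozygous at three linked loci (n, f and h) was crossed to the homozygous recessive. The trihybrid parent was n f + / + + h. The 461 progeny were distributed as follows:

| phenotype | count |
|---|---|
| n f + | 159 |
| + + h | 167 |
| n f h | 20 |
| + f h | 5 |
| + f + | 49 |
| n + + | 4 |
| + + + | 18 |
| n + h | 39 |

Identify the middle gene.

f

The two rarest classes, n + + and + f h, are the double crossovers. Comparing them with the parentals, only the f allele has switched, so f is the middle locus and the order is h – f – n.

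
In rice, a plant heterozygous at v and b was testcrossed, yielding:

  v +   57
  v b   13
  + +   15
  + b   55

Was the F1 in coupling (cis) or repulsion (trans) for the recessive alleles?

The two most frequent classes are + b (55) and v + (57); these are the parental (non-recombinant) types.
So the F1 carried + b on one chromosome and v + on the other — the recessive alleles are on opposite chromosomes (trans / repulsion).

trans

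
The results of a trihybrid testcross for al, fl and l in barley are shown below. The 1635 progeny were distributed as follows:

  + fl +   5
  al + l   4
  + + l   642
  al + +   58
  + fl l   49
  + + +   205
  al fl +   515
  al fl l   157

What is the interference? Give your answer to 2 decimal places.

0.66

The two most frequent reciprocal classes, al fl + and + + l, are the parental types, so the F1 was al fl + / + + l.
The two rarest classes, + fl + and al + l, are the double crossovers. Comparing them with the parentals, only the al allele has switched, so al is the middle locus and the order is l – al – fl.
l–al: (362 + 9)/1635 = 0.2269; al–fl: (107 + 9)/1635 = 0.0709.
Expected DCO frequency = 0.2269 × 0.0709 ≈ 0.01609; observed = 9/1635 ≈ 0.00550.
Coefficient of coincidence = 0.00550/0.01609 ≈ 0.34; interference = 1 − 0.34 = 0.66.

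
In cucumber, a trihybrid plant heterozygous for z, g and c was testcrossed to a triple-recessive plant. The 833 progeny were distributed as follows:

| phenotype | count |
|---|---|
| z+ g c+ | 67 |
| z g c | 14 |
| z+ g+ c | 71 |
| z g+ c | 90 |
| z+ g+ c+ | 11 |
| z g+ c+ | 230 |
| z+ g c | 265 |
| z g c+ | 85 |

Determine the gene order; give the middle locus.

z

The two most frequent reciprocal classes, z+ g c and z g+ c+, are the parental types, so the F1 was z+ g c / z g+ c+.
The two rarest classes, z g c and z+ g+ c+, are the double crossovers. Comparing them with the parentals, only the z allele has switched, so z is the middle locus and the order is g – z – c.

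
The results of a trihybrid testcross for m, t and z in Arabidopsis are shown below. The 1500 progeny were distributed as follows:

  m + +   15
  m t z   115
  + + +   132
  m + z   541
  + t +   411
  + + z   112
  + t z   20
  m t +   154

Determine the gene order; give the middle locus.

The two most frequent reciprocal classes, m + z and + t +, are the parental types, so the F1 was m + z / + t +.
The two rarest classes, m + + and + t z, are the double crossovers. Comparing them with the parentals, only the z allele has switched, so z is the middle locus and the order is m – z – t.

z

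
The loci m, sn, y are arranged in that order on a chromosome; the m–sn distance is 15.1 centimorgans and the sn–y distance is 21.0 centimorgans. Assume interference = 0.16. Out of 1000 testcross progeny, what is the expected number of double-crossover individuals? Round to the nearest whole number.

Map distances give recombination frequencies of 0.151 and 0.210 for the two intervals.
With interference 0.16 (so coincidence = 0.84), expected double-crossover frequency = 0.151 × 0.210 × 0.84 = 0.02664.
Expected number = 0.02664 × 1000 = 26.64 ≈ 27.

27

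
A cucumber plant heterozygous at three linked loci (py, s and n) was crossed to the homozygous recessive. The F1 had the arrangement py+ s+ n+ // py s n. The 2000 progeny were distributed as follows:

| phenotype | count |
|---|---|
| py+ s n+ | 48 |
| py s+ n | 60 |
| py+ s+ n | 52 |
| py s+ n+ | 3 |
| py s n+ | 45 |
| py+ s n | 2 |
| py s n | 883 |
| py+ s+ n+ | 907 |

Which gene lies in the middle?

py

The two rarest classes, py s+ n+ and py+ s n, are the double crossovers. Comparing them with the parentals, only the py allele has switched, so py is the middle locus and the order is n – py – s.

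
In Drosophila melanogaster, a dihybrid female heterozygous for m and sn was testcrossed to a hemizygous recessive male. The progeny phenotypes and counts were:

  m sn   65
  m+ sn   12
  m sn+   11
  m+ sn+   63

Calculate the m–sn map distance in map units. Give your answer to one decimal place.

15.2 map units

The two most frequent classes, m+ sn+ (63) and m sn (65), are the parental types, so the F1 was m+ sn+ / m sn.
The recombinant classes are m+ sn and m sn+: 12 + 11 = 23.
Recombination frequency = 23/151 = 0.1523 ≈ 15.2%, i.e. 15.2 map units.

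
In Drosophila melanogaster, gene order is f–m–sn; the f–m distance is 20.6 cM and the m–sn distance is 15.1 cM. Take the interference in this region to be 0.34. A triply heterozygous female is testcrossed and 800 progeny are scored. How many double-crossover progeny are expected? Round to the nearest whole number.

16

Map distances give recombination frequencies of 0.206 and 0.151 for the two intervals.
With interference 0.34 (so coincidence = 0.66), expected double-crossover frequency = 0.206 × 0.151 × 0.66 = 0.02053.
Expected number = 0.02053 × 800 = 16.42 ≈ 16.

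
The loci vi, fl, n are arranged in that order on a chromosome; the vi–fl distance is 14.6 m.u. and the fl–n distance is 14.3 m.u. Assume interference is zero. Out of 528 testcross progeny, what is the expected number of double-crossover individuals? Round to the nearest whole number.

11

Map distances give recombination frequencies of 0.146 and 0.143 for the two intervals.
With no interference, expected double-crossover frequency = 0.146 × 0.143 = 0.02088.
Expected number = 0.02088 × 528 = 11.02 ≈ 11.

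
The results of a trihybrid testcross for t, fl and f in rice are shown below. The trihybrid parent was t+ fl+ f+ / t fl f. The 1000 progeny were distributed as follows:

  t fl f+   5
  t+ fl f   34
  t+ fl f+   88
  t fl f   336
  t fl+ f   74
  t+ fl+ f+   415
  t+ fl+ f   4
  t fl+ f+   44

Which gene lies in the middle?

f

The two rarest classes, t+ fl+ f and t fl f+, are the double crossovers. Comparing them with the parentals, only the f allele has switched, so f is the middle locus and the order is fl – f – t.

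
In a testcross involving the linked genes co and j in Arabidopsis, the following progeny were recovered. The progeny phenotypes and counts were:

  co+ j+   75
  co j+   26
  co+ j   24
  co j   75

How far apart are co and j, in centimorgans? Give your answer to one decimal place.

25.0 centimorgans

The two most frequent classes, co+ j+ (75) and co j (75), are the parental types, so the F1 was co+ j+ / co j.
The recombinant classes are co+ j and co j+: 24 + 26 = 50.
Recombination frequency = 50/200 = 0.2500 ≈ 25.0%, i.e. 25.0 centimorgans.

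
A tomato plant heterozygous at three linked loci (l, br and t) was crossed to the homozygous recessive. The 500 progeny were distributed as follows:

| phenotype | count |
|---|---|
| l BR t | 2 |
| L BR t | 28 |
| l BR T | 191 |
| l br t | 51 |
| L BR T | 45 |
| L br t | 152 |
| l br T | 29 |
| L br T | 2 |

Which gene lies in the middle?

The two most frequent reciprocal classes, L br t and l BR T, are the parental types, so the F1 was L br t / l BR T.
The two rarest classes, L br T and l BR t, are the double crossovers. Comparing them with the parentals, only the t allele has switched, so t is the middle locus and the order is br – t – l.

t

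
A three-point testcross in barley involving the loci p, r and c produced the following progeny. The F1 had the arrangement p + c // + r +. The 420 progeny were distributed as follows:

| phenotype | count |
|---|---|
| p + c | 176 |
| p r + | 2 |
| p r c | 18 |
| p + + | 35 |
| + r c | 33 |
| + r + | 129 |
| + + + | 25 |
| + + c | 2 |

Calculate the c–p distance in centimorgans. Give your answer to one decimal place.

17.1 centimorgans

The two rarest classes, + + c and p r +, are the double crossovers. Comparing them with the parentals, only the p allele has switched, so p is the middle locus and the order is c – p – r.
Crossovers in the c–p interval produce the single-crossover classes p + + and + r c (35 + 33 = 68) plus the double crossovers (4).
RF(c–p) = (68 + 4) / 420 = 72/420 = 0.1714 → 17.1 centimorgans.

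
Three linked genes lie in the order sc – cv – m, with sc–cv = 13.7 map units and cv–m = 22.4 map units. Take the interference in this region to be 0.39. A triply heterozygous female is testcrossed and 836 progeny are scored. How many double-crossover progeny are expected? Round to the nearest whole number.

16

Map distances give recombination frequencies of 0.137 and 0.224 for the two intervals.
With interference 0.39 (so coincidence = 0.61), expected double-crossover frequency = 0.137 × 0.224 × 0.61 = 0.01872.
Expected number = 0.01872 × 836 = 15.65 ≈ 16.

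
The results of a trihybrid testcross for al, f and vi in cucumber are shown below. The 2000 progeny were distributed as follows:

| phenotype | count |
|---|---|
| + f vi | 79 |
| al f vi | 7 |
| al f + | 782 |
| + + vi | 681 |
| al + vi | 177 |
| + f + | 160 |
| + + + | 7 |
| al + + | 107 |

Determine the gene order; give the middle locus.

vi

The two most frequent reciprocal classes, al f + and + + vi, are the parental types, so the F1 was al f + / + + vi.
The two rarest classes, al f vi and + + +, are the double crossovers. Comparing them with the parentals, only the vi allele has switched, so vi is the middle locus and the order is f – vi – al.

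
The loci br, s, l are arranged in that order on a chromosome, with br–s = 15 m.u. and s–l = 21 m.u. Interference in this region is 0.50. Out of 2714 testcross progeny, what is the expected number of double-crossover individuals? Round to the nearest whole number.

43

Map distances give recombination frequencies of 0.150 and 0.210 for the two intervals.
With interference 0.50 (so coincidence = 0.50), expected double-crossover frequency = 0.150 × 0.210 × 0.50 = 0.01575.
Expected number = 0.01575 × 2714 = 42.75 ≈ 43.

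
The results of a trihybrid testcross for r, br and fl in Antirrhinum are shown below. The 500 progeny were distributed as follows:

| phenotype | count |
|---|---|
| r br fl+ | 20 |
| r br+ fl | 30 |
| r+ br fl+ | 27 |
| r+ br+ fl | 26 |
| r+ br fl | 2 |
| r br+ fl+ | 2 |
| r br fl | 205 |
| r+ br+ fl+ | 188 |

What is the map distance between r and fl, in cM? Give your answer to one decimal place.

10.0 cM

The two most frequent reciprocal classes, r br fl and r+ br+ fl+, are the parental types, so the F1 was r br fl / r+ br+ fl+.
The two rarest classes, r+ br fl and r br+ fl+, are the double crossovers. Comparing them with the parentals, only the r allele has switched, so r is the middle locus and the order is fl – r – br.
Crossovers in the fl–r interval produce the single-crossover classes r br fl+ and r+ br+ fl (20 + 26 = 46) plus the double crossovers (4).
RF(fl–r) = (46 + 4) / 500 = 50/500 = 0.1000 → 10.0 cM.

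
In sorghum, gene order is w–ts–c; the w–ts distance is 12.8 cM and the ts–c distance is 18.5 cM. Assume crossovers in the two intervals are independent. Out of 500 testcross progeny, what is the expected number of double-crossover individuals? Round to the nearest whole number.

12

Map distances give recombination frequencies of 0.128 and 0.185 for the two intervals.
With no interference, expected double-crossover frequency = 0.128 × 0.185 = 0.02368.
Expected number = 0.02368 × 500 = 11.84 ≈ 12.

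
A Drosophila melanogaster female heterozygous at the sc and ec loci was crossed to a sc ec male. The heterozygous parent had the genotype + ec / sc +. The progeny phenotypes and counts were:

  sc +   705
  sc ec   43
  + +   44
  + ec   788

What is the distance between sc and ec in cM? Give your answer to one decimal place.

5.5 cM

The recombinant classes are + + and sc ec: 44 + 43 = 87.
Recombination frequency = 87/1580 = 0.0551 ≈ 5.5%, i.e. 5.5 cM.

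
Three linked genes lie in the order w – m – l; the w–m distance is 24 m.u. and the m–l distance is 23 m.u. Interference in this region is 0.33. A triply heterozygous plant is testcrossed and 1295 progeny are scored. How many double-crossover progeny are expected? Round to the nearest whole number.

Map distances give recombination frequencies of 0.240 and 0.230 for the two intervals.
With interference 0.33 (so coincidence = 0.67), expected double-crossover frequency = 0.240 × 0.230 × 0.67 = 0.03698.
Expected number = 0.03698 × 1295 = 47.89 ≈ 48.

48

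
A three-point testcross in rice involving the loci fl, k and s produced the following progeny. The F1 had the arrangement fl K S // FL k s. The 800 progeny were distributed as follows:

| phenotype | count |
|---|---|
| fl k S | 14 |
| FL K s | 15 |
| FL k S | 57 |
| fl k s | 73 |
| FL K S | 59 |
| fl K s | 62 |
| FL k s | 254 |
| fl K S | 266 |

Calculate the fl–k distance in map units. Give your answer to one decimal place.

The two rarest classes, fl k S and FL K s, are the double crossovers. Comparing them with the parentals, only the k allele has switched, so k is the middle locus and the order is s – k – fl.
Crossovers in the k–fl interval produce the single-crossover classes FL K S and fl k s (59 + 73 = 132) plus the double crossovers (29).
RF(k–fl) = (132 + 29) / 800 = 161/800 = 0.2013 → 20.1 map units.

20.1 map units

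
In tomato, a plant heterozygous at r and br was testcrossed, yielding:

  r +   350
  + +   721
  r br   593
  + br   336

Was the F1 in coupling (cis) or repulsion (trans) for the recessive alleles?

cis

The two most frequent classes are + + (721) and r br (593); these are the parental (non-recombinant) types.
So the F1 carried + + on one chromosome and r br on the other — the recessive alleles are on the same chromosome (cis / coupling).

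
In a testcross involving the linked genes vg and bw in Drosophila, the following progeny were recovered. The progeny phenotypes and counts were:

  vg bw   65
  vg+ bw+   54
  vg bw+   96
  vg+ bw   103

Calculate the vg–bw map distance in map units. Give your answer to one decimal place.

37.4 map units

The two most frequent classes, vg+ bw (103) and vg bw+ (96), are the parental types, so the F1 was vg+ bw / vg bw+.
The recombinant classes are vg+ bw+ and vg bw: 54 + 65 = 119.
Recombination frequency = 119/318 = 0.3742 ≈ 37.4%, i.e. 37.4 map units.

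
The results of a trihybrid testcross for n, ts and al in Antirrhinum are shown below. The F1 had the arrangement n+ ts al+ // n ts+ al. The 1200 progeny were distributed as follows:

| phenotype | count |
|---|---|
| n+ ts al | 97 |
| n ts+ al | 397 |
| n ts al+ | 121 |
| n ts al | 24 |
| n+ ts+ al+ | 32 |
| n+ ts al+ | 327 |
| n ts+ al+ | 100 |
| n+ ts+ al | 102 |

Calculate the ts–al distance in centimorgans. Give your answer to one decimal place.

The two rarest classes, n+ ts+ al+ and n ts al, are the double crossovers. Comparing them with the parentals, only the ts allele has switched, so ts is the middle locus and the order is n – ts – al.
Crossovers in the ts–al interval produce the single-crossover classes n+ ts al and n ts+ al+ (97 + 100 = 197) plus the double crossovers (56).
RF(ts–al) = (197 + 56) / 1200 = 253/1200 = 0.2108 → 21.1 centimorgans.

21.1 centimorgans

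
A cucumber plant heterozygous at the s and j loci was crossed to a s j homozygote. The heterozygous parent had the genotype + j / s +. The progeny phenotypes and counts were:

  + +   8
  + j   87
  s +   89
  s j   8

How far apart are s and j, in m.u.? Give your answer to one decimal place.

8.3 m.u.

The recombinant classes are + + and s j: 8 + 8 = 16.
Recombination frequency = 16/192 = 0.0833 ≈ 8.3%, i.e. 8.3 m.u.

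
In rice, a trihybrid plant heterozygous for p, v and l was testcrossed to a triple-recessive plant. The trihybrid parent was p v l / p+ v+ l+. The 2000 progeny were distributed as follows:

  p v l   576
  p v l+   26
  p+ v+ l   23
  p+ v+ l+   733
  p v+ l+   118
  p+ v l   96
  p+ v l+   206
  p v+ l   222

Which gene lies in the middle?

The two rarest classes, p v l+ and p+ v+ l, are the double crossovers. Comparing them with the parentals, only the l allele has switched, so l is the middle locus and the order is p – l – v.

l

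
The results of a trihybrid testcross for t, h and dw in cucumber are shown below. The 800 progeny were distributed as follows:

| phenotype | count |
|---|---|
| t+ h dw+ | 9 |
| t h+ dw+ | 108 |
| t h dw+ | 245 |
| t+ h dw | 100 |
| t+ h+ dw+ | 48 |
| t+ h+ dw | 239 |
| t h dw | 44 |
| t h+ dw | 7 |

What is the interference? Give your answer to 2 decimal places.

0.47

The two most frequent reciprocal classes, t+ h+ dw and t h dw+, are the parental types, so the F1 was t+ h+ dw / t h dw+.
The two rarest classes, t h+ dw and t+ h dw+, are the double crossovers. Comparing them with the parentals, only the t allele has switched, so t is the middle locus and the order is dw – t – h.
dw–t: (92 + 16)/800 = 0.1350; t–h: (208 + 16)/800 = 0.2800.
Expected DCO frequency = 0.1350 × 0.2800 ≈ 0.03780; observed = 16/800 ≈ 0.02000.
Coefficient of coincidence = 0.02000/0.03780 ≈ 0.53; interference = 1 − 0.53 = 0.47.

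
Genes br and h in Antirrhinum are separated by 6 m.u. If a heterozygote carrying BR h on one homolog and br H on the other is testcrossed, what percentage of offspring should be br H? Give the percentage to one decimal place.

A map distance of 6 m.u. corresponds to a recombination frequency of 0.060.
The F1 is BR h / br H, so br H is a parental gamete class with expected frequency (1 − r)/2 = 0.940/2 = 0.4700.
That is 0.4700 = 47.0% of the progeny.

47.0%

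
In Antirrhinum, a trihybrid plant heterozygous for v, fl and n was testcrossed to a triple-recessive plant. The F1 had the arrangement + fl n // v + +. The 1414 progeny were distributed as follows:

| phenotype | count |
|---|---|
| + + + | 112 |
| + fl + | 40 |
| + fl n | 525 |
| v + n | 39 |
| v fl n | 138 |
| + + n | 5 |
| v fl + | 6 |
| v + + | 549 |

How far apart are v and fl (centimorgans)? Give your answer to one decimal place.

18.5 centimorgans

The two rarest classes, + + n and v fl +, are the double crossovers. Comparing them with the parentals, only the fl allele has switched, so fl is the middle locus and the order is n – fl – v.
Crossovers in the fl–v interval produce the single-crossover classes v fl n and + + + (138 + 112 = 250) plus the double crossovers (11).
RF(fl–v) = (250 + 11) / 1414 = 261/1414 = 0.1846 → 18.5 centimorgans.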